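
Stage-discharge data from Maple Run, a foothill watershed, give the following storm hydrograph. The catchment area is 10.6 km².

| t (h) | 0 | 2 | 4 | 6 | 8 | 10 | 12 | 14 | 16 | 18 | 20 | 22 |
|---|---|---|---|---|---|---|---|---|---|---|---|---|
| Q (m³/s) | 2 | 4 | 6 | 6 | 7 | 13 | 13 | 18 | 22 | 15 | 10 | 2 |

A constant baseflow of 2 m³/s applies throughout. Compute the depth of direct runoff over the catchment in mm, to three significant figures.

Direct runoff: 0.0, 2.0, 4.0, 4.0, 5.0, 11.0, 11.0, 16.0, 20.0, 13.0, 8.0, 0.0 m³/s; ΣQ_DR = 94.00 m³/s.
V = ΣQ_DR · Δt = 94.00 × 7200 s = 6.768 × 10^5 m³.
Over A = 10.6 km², depth = V / A = 63.8 mm.

d ≈ 63.8 mm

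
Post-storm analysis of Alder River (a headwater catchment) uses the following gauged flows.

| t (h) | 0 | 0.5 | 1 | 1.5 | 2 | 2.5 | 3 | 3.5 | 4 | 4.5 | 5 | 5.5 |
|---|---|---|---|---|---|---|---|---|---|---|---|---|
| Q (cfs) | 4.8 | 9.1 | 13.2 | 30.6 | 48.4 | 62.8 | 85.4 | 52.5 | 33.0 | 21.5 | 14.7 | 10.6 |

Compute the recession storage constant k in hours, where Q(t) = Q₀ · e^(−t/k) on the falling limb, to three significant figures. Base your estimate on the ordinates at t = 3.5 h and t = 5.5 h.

On the falling limb, Q drops from 52.5 to 10.6 cfs between t = 3.5 h and t = 5.5 h (Δt = 2 h).
k = −Δt / ln(Q₂/Q₁) = −2 / ln(10.6/52.5) = 1.25 h.

k ≈ 1.25 h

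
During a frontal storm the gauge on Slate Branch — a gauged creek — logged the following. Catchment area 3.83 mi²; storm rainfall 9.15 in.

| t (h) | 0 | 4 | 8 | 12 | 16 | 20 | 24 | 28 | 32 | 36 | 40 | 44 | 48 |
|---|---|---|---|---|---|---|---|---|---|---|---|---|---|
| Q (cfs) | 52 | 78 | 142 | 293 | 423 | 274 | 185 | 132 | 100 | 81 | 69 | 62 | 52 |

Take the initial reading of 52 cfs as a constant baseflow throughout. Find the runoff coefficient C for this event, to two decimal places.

ΣQ_DR = 1267 cfs; V = ΣQ_DR·Δt = 1.824 × 10^7 ft³.
Runoff depth d = V / A = 2.050 in.
C = d / P = 2.050 / 9.15 = 0.22.

C ≈ 0.22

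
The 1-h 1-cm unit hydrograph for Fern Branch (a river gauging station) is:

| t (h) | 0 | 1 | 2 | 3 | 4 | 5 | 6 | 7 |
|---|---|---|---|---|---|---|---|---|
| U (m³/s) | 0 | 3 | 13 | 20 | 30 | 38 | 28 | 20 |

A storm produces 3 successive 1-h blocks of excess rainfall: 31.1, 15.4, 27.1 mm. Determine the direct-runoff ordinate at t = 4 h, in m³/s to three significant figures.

Q ≈ 159 m³/s

By discrete convolution, Q_j = Σ (P_i / 10 mm) · U_{j−i}.
At t = 4 h (j=4): Q = (31.1/10)·30 + (15.4/10)·20 + (27.1/10)·13 = 159 m³/s.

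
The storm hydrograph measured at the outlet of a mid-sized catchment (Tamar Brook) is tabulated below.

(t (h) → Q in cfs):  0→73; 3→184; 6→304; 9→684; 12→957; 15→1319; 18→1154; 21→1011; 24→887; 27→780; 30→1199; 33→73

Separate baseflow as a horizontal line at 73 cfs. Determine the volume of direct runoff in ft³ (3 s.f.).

V ≈ 8.37 × 10^7 ft³

Direct-runoff ordinates (Q − Q_b): 0.0, 111.0, 231.0, 611.0, 884.0, 1246.0, 1081.0, 938.0, 814.0, 707.0, 1126.0, 0.0 cfs.
ΣQ_DR = 7749 cfs.
With Δt = 3 h = 10800 s, V = ΣQ_DR · Δt = 7749 × 10800 = 8.37 × 10^7 ft³.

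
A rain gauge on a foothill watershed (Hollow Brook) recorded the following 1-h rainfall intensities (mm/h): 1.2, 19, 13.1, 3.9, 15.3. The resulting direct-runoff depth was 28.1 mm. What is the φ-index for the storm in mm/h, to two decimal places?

φ ≈ 6.43 mm/h

Only the 3 blocks with intensity above φ contribute runoff: 19, 13.1, 15.3 mm/h.
Σ(I−φ)·Δt = d  ⇒  (19+13.1+15.3 − 3φ)·1 = 28.1
φ = (47.40 − 28.1/1) / 3 = 6.43 mm/h.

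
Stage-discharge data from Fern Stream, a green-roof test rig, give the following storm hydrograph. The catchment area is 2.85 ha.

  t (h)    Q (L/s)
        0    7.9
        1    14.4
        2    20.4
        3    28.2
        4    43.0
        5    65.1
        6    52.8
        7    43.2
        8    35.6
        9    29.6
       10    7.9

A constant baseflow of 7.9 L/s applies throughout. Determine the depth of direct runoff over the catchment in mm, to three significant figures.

d ≈ 33.0 mm

Direct runoff: 0.0, 6.5, 12.5, 20.3, 35.1, 57.2, 44.9, 35.3, 27.7, 21.7, 0.0 L/s; ΣQ_DR = 261.2 L/s.
V = ΣQ_DR · Δt = 261.2 × 3600 s = 9.403 × 10^5 L.
Over A = 2.85 ha, depth = V / A = 33.0 mm.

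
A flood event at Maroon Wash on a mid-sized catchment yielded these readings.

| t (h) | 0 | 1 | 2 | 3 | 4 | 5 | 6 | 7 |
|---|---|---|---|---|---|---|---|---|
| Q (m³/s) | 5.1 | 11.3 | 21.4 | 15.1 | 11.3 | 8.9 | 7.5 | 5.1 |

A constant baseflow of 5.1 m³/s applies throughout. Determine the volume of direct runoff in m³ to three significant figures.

Direct-runoff ordinates (Q − Q_b): 0.0, 6.2, 16.3, 10.0, 6.2, 3.8, 2.4, 0.0 m³/s.
ΣQ_DR = 44.90 m³/s.
With Δt = 1 h = 3600 s, V = ΣQ_DR · Δt = 44.90 × 3600 = 1.62 × 10^5 m³.

V ≈ 1.62 × 10^5 m³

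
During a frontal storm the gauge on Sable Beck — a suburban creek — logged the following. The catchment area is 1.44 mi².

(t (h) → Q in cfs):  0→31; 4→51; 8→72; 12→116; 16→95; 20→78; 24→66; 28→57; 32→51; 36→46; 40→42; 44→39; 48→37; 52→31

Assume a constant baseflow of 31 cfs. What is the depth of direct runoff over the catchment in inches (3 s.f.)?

Direct runoff: 0.0, 20.0, 41.0, 85.0, 64.0, 47.0, 35.0, 26.0, 20.0, 15.0, 11.0, 8.0, 6.0, 0.0 cfs; ΣQ_DR = 378.0 cfs.
V = ΣQ_DR · Δt = 378.0 × 14400 s = 5.443 × 10^6 ft³.
Over A = 1.44 mi², depth = V / A = 1.63 in.

d ≈ 1.63 in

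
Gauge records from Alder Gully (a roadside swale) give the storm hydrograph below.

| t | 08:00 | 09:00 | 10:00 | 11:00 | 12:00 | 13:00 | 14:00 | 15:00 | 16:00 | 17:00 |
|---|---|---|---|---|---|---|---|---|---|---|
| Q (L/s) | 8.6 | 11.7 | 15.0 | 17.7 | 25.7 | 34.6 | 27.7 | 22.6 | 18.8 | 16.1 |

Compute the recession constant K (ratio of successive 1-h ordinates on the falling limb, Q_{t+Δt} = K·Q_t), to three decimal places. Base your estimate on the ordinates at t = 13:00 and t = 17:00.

Using the recession-limb readings at t = 13:00 and t = 17:00: Q falls from 34.6 to 16.1 L/s over 4 intervals.
K = (Q₂/Q₁)^(1/4) = (16.1/34.6)^(1/4) = 0.826.

K ≈ 0.826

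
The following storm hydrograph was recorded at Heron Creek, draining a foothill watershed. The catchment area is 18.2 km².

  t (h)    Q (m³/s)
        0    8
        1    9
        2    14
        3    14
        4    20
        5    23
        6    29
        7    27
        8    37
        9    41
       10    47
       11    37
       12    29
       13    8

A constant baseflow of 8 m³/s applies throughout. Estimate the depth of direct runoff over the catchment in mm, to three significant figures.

d ≈ 45.7 mm

Direct runoff: 0.0, 1.0, 6.0, 6.0, 12.0, 15.0, 21.0, 19.0, 29.0, 33.0, 39.0, 29.0, 21.0, 0.0 m³/s; ΣQ_DR = 231.0 m³/s.
V = ΣQ_DR · Δt = 231.0 × 3600 s = 8.316 × 10^5 m³.
Over A = 18.2 km², depth = V / A = 45.7 mm.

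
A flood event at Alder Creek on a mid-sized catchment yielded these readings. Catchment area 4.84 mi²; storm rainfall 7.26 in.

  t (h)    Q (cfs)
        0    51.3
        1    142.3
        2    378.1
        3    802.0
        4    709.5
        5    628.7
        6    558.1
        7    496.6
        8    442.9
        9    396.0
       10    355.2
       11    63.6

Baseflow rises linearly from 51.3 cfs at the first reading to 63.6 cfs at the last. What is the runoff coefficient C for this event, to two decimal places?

ΣQ_DR = 4335 cfs; V = ΣQ_DR·Δt = 1.561 × 10^7 ft³.
Runoff depth d = V / A = 1.388 in.
C = d / P = 1.388 / 7.26 = 0.19.

C ≈ 0.19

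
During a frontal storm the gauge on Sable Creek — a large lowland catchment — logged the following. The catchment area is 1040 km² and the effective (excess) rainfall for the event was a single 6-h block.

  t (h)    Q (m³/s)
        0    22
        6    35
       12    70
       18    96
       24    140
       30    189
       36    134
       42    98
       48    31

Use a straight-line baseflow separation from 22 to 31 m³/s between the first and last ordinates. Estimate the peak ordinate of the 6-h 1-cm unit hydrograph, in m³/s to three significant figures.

U_p ≈ 135 m³/s

Direct runoff: 0.00, 11.88, 45.75, 70.62, 113.50, 161.38, 105.25, 68.12, 0.00 m³/s; ΣQ_DR = 576.5 m³/s, peak = 161.38 m³/s.
Runoff depth d = ΣQ_DR·Δt / A = 576.5 × 21600 / (1040 km²) = 11.97 mm.
The 1-cm UH is the DRH scaled by (10 mm)/d, so U_p = 161.38 × 10/11.97 = 135 m³/s.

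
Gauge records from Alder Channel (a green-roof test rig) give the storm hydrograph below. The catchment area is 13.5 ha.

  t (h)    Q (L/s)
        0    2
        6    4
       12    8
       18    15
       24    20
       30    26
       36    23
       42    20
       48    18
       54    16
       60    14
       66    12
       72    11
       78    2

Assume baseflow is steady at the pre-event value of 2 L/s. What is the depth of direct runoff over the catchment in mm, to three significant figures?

d ≈ 26.1 mm

Direct runoff: 0.0, 2.0, 6.0, 13.0, 18.0, 24.0, 21.0, 18.0, 16.0, 14.0, 12.0, 10.0, 9.0, 0.0 L/s; ΣQ_DR = 163.0 L/s.
V = ΣQ_DR · Δt = 163.0 × 21600 s = 3.521 × 10^6 L.
Over A = 13.5 ha, depth = V / A = 26.1 mm.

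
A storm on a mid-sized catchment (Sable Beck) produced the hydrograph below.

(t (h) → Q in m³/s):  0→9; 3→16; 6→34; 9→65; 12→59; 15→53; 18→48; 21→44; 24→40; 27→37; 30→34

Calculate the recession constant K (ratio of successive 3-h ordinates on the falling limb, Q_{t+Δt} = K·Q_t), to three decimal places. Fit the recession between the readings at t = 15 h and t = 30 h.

Using the recession-limb readings at t = 15 h and t = 30 h: Q falls from 53 to 34 m³/s over 5 intervals.
K = (Q₂/Q₁)^(1/5) = (34/53)^(1/5) = 0.915.

K ≈ 0.915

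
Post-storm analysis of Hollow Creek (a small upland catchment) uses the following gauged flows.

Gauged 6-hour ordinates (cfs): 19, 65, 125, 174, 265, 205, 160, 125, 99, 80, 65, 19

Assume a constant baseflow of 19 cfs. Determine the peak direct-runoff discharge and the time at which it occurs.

Q_p = 246.0 cfs at t = 24 h

Subtracting baseflow gives direct-runoff ordinates: 0.0, 46.0, 106.0, 155.0, 246.0, 186.0, 141.0, 106.0, 80.0, 61.0, 46.0, 0.0 cfs.
The maximum is 246.0 cfs, occurring at the reading for t = 24 h.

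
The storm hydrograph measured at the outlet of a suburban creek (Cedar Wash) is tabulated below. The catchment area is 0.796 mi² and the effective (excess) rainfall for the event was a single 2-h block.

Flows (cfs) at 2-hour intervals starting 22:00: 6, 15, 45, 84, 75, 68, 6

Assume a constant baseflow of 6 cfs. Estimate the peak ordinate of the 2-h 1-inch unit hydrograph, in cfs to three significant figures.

Direct runoff: 0.0, 9.0, 39.0, 78.0, 69.0, 62.0, 0.0 cfs; ΣQ_DR = 257.0 cfs, peak = 78.0 cfs.
Runoff depth d = ΣQ_DR·Δt / A = 257.0 × 7200 / (0.796 mi²) = 1.001 in.
The 1-inch UH is the DRH scaled by (1 in)/d, so U_p = 78.0 × 1/1.001 = 78.0 cfs.

U_p ≈ 78.0 cfs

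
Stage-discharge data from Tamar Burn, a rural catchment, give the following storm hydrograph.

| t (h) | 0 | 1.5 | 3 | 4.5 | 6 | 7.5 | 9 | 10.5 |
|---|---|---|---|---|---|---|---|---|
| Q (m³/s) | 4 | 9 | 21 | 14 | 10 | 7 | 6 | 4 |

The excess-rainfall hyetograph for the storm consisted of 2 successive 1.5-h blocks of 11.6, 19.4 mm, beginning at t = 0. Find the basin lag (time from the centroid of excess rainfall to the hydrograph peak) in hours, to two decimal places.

Centroid of excess rainfall: t_c = Σ P_i·t̄_i / ΣP_i = 1.6887 h (block centres at 0.75, 2.25 h).
Hydrograph peak occurs at t = 3 h, so basin lag t_L = 3 − 1.6887 = 1.31 h.

t_L ≈ 1.31 h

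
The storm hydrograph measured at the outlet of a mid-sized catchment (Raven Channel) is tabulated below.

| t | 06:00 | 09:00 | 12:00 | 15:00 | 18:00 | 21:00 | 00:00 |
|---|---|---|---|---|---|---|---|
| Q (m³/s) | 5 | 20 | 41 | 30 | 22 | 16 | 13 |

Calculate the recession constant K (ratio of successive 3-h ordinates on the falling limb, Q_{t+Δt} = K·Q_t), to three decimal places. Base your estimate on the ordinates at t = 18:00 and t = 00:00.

Using the recession-limb readings at t = 18:00 and t = 00:00: Q falls from 22 to 13 m³/s over 2 intervals.
K = (Q₂/Q₁)^(1/2) = (13/22)^(1/2) = 0.769.

K ≈ 0.769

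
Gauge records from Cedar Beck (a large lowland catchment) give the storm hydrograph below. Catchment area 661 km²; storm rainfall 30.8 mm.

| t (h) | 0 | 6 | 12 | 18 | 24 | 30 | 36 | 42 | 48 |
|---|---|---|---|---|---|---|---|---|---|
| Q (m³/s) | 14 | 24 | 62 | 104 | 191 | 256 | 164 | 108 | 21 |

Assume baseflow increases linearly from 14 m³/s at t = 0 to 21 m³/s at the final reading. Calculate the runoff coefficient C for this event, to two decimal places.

C ≈ 0.83

ΣQ_DR = 786.5 m³/s; V = ΣQ_DR·Δt = 1.699 × 10^7 m³.
Runoff depth d = V / A = 25.70 mm.
C = d / P = 25.70 / 30.8 = 0.83.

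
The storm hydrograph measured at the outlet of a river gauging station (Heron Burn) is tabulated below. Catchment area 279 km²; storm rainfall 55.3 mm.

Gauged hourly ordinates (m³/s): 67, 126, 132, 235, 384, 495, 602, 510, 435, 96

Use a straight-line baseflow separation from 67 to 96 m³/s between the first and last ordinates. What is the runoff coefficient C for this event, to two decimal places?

C ≈ 0.53

ΣQ_DR = 2267 m³/s; V = ΣQ_DR·Δt = 8.161 × 10^6 m³.
Runoff depth d = V / A = 29.25 mm.
C = d / P = 29.25 / 55.3 = 0.53.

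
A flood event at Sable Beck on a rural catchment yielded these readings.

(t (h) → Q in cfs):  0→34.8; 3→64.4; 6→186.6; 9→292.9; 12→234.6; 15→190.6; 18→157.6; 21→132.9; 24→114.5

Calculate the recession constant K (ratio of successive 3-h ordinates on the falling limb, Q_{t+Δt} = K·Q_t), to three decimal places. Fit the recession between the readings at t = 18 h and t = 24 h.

Using the recession-limb readings at t = 18 h and t = 24 h: Q falls from 157.6 to 114.5 cfs over 2 intervals.
K = (Q₂/Q₁)^(1/2) = (114.5/157.6)^(1/2) = 0.852.

K ≈ 0.852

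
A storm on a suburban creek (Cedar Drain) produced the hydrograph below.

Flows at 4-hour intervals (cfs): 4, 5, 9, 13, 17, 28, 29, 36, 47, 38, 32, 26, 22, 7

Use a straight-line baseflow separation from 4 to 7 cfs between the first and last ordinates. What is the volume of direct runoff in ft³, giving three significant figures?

V ≈ 3.40 × 10^6 ft³

Direct-runoff ordinates (Q − Q_b): 0.00, 0.77, 4.54, 8.31, 12.08, 22.85, 23.62, 30.38, 41.15, 31.92, 25.69, 19.46, 15.23, 0.00 cfs.
ΣQ_DR = 236.0 cfs.
With Δt = 4 h = 14400 s, V = ΣQ_DR · Δt = 236.0 × 14400 = 3.40 × 10^6 ft³.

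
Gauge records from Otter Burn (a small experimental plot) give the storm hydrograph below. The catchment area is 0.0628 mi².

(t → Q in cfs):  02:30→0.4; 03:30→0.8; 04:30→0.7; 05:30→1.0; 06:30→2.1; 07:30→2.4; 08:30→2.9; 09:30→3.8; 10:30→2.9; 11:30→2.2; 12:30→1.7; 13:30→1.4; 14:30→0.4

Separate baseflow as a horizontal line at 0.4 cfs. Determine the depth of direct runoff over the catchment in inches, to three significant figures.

Direct runoff: 0.0, 0.4, 0.3, 0.6, 1.7, 2.0, 2.5, 3.4, 2.5, 1.8, 1.3, 1.0, 0.0 cfs; ΣQ_DR = 17.50 cfs.
V = ΣQ_DR · Δt = 17.50 × 3600 s = 63000 ft³.
Over A = 0.0628 mi², depth = V / A = 0.432 in.

d ≈ 0.432 in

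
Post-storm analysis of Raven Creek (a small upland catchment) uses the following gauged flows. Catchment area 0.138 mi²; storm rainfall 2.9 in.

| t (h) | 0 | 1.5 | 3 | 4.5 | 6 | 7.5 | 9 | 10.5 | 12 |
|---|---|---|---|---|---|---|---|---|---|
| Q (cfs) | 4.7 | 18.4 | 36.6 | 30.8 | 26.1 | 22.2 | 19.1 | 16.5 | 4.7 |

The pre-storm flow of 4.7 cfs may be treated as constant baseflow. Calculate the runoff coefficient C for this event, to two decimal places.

C ≈ 0.79

ΣQ_DR = 136.8 cfs; V = ΣQ_DR·Δt = 7.387 × 10^5 ft³.
Runoff depth d = V / A = 2.304 in.
C = d / P = 2.304 / 2.9 = 0.79.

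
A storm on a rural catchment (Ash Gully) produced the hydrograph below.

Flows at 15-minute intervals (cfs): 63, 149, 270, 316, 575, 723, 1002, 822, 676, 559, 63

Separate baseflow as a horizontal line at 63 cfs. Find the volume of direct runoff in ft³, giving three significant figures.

V ≈ 4.07 × 10^6 ft³

Direct-runoff ordinates (Q − Q_b): 0.0, 86.0, 207.0, 253.0, 512.0, 660.0, 939.0, 759.0, 613.0, 496.0, 0.0 cfs.
ΣQ_DR = 4525 cfs.
With Δt = 0.25 h = 900 s, V = ΣQ_DR · Δt = 4525 × 900 = 4.07 × 10^6 ft³.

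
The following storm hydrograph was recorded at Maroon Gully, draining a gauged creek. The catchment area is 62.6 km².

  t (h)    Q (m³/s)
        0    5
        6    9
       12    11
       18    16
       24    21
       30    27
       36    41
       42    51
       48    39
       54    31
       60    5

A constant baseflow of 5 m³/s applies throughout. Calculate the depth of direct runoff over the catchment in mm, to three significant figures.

Direct runoff: 0.0, 4.0, 6.0, 11.0, 16.0, 22.0, 36.0, 46.0, 34.0, 26.0, 0.0 m³/s; ΣQ_DR = 201.0 m³/s.
V = ΣQ_DR · Δt = 201.0 × 21600 s = 4.342 × 10^6 m³.
Over A = 62.6 km², depth = V / A = 69.4 mm.

d ≈ 69.4 mm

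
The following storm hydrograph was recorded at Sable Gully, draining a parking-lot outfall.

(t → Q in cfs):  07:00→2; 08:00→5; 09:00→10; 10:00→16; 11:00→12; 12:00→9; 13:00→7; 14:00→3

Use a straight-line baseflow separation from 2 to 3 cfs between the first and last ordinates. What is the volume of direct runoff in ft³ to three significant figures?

Direct-runoff ordinates (Q − Q_b): 0.00, 2.86, 7.71, 13.57, 9.43, 6.29, 4.14, 0.00 cfs.
ΣQ_DR = 44.00 cfs.
With Δt = 1 h = 3600 s, V = ΣQ_DR · Δt = 44.00 × 3600 = 1.58 × 10^5 ft³.

V ≈ 1.58 × 10^5 ft³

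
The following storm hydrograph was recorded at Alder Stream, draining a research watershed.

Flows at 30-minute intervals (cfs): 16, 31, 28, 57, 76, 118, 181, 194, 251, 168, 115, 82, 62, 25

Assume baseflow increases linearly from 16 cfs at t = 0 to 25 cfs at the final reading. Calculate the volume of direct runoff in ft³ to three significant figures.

V ≈ 2.01 × 10^6 ft³

Direct-runoff ordinates (Q − Q_b): 0.00, 14.31, 10.62, 38.92, 57.23, 98.54, 160.85, 173.15, 229.46, 145.77, 92.08, 58.38, 37.69, 0.00 cfs.
ΣQ_DR = 1117 cfs.
With Δt = 0.5 h = 1800 s, V = ΣQ_DR · Δt = 1117 × 1800 = 2.01 × 10^6 ft³.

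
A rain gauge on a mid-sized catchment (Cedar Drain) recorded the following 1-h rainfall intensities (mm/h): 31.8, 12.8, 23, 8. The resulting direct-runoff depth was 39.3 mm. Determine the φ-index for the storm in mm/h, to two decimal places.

φ ≈ 9.43 mm/h

Only the 3 blocks with intensity above φ contribute runoff: 31.8, 12.8, 23 mm/h.
Σ(I−φ)·Δt = d  ⇒  (31.8+12.8+23 − 3φ)·1 = 39.3
φ = (67.60 − 39.3/1) / 3 = 9.43 mm/h.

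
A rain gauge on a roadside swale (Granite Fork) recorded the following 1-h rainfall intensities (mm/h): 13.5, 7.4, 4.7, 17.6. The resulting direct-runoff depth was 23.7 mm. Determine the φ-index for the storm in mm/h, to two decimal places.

Only the 3 blocks with intensity above φ contribute runoff: 13.5, 7.4, 17.6 mm/h.
Σ(I−φ)·Δt = d  ⇒  (13.5+7.4+17.6 − 3φ)·1 = 23.7
φ = (38.50 − 23.7/1) / 3 = 4.93 mm/h.

φ ≈ 4.93 mm/h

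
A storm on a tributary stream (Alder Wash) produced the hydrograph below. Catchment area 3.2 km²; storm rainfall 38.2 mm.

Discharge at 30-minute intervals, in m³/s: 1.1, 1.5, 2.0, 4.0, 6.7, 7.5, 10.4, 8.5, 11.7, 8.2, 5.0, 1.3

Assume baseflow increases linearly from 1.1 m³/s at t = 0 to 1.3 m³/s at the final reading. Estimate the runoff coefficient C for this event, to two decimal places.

ΣQ_DR = 53.50 m³/s; V = ΣQ_DR·Δt = 96300 m³.
Runoff depth d = V / A = 30.09 mm.
C = d / P = 30.09 / 38.2 = 0.79.

C ≈ 0.79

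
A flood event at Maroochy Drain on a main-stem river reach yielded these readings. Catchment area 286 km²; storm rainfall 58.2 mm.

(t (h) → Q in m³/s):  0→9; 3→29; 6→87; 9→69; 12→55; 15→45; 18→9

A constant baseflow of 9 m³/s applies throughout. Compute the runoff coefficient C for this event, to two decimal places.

ΣQ_DR = 240.0 m³/s; V = ΣQ_DR·Δt = 2.592 × 10^6 m³.
Runoff depth d = V / A = 9.063 mm.
C = d / P = 9.063 / 58.2 = 0.16.

C ≈ 0.16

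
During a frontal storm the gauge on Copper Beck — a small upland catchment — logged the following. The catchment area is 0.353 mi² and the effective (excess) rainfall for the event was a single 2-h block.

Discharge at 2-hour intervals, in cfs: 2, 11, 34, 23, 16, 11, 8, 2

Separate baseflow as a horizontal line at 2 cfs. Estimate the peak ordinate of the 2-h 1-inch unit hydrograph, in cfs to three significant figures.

U_p ≈ 40.1 cfs

Direct runoff: 0.0, 9.0, 32.0, 21.0, 14.0, 9.0, 6.0, 0.0 cfs; ΣQ_DR = 91.00 cfs, peak = 32.0 cfs.
Runoff depth d = ΣQ_DR·Δt / A = 91.00 × 7200 / (0.353 mi²) = 0.7989 in.
The 1-inch UH is the DRH scaled by (1 in)/d, so U_p = 32.0 × 1/0.7989 = 40.1 cfs.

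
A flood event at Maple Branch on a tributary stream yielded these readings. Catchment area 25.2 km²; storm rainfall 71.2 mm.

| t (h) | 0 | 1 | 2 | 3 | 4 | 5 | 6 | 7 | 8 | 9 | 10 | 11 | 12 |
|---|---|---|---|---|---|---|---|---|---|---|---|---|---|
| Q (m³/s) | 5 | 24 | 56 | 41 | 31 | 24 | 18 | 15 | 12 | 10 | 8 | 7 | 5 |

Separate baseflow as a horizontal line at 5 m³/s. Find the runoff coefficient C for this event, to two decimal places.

ΣQ_DR = 191.0 m³/s; V = ΣQ_DR·Δt = 6.876 × 10^5 m³.
Runoff depth d = V / A = 27.29 mm.
C = d / P = 27.29 / 71.2 = 0.38.

C ≈ 0.38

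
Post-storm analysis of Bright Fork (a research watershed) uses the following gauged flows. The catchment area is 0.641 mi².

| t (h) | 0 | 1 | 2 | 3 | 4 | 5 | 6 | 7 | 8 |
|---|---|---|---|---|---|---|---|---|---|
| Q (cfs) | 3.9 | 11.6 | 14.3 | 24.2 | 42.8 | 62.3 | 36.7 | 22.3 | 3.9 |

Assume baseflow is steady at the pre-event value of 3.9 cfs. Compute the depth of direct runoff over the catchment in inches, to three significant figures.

Direct runoff: 0.0, 7.7, 10.4, 20.3, 38.9, 58.4, 32.8, 18.4, 0.0 cfs; ΣQ_DR = 186.9 cfs.
V = ΣQ_DR · Δt = 186.9 × 3600 s = 6.728 × 10^5 ft³.
Over A = 0.641 mi², depth = V / A = 0.452 in.

d ≈ 0.452 in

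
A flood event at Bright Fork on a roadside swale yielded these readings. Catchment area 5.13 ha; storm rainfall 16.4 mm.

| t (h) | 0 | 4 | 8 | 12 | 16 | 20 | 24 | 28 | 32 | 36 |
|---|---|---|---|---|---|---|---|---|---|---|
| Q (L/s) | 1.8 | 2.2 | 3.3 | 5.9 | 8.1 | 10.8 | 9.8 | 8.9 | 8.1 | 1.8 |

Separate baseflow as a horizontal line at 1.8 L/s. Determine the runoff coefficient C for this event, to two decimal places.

ΣQ_DR = 42.70 L/s; V = ΣQ_DR·Δt = 6.149 × 10^5 L.
Runoff depth d = V / A = 11.99 mm.
C = d / P = 11.99 / 16.4 = 0.73.

C ≈ 0.73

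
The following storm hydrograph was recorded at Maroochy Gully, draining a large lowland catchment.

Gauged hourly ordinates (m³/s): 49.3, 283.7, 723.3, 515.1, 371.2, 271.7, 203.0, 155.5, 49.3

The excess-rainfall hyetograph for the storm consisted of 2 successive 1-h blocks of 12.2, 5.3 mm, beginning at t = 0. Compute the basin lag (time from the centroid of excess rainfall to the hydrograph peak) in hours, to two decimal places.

Centroid of excess rainfall: t_c = Σ P_i·t̄_i / ΣP_i = 0.8029 h (block centres at 0.5, 1.5 h).
Hydrograph peak occurs at t = 2 h, so basin lag t_L = 2 − 0.8029 = 1.20 h.

t_L ≈ 1.20 h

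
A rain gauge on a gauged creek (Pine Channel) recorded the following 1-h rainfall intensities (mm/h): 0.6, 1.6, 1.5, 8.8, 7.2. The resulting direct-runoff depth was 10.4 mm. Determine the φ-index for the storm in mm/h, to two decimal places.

Only the 2 blocks with intensity above φ contribute runoff: 8.8, 7.2 mm/h.
Σ(I−φ)·Δt = d  ⇒  (8.8+7.2 − 2φ)·1 = 10.4
φ = (16.00 − 10.4/1) / 2 = 2.80 mm/h.

φ ≈ 2.80 mm/h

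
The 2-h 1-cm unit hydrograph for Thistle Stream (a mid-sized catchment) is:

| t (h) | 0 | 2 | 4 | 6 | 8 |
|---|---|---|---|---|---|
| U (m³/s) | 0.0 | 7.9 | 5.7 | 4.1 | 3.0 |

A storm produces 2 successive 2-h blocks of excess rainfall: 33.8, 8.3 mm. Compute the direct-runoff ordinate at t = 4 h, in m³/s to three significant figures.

By discrete convolution, Q_j = Σ (P_i / 10 mm) · U_{j−i}.
At t = 4 h (j=2): Q = (33.8/10)·5.7 + (8.3/10)·7.9 = 25.8 m³/s.

Q ≈ 25.8 m³/s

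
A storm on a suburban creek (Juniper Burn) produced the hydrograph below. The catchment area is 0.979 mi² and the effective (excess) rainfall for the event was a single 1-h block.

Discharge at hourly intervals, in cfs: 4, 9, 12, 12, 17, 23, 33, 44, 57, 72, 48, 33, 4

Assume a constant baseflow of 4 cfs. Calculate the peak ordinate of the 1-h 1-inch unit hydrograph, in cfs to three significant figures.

U_p ≈ 136 cfs

Direct runoff: 0.0, 5.0, 8.0, 8.0, 13.0, 19.0, 29.0, 40.0, 53.0, 68.0, 44.0, 29.0, 0.0 cfs; ΣQ_DR = 316.0 cfs, peak = 68.0 cfs.
Runoff depth d = ΣQ_DR·Δt / A = 316.0 × 3600 / (0.979 mi²) = 0.5002 in.
The 1-inch UH is the DRH scaled by (1 in)/d, so U_p = 68.0 × 1/0.5002 = 136 cfs.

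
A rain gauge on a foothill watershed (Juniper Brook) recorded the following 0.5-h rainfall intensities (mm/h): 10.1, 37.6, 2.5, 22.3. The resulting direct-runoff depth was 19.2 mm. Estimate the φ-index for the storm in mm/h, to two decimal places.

Only the 2 blocks with intensity above φ contribute runoff: 37.6, 22.3 mm/h.
Σ(I−φ)·Δt = d  ⇒  (37.6+22.3 − 2φ)·0.5 = 19.2
φ = (59.90 − 19.2/0.5) / 2 = 10.75 mm/h.

φ ≈ 10.75 mm/h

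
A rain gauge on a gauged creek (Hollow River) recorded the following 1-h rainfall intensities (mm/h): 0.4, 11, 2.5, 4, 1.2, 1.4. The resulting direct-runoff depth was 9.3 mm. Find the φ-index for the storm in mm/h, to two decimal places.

Only the 2 blocks with intensity above φ contribute runoff: 11, 4 mm/h.
Σ(I−φ)·Δt = d  ⇒  (11+4 − 2φ)·1 = 9.3
φ = (15.00 − 9.3/1) / 2 = 2.85 mm/h.

φ ≈ 2.85 mm/h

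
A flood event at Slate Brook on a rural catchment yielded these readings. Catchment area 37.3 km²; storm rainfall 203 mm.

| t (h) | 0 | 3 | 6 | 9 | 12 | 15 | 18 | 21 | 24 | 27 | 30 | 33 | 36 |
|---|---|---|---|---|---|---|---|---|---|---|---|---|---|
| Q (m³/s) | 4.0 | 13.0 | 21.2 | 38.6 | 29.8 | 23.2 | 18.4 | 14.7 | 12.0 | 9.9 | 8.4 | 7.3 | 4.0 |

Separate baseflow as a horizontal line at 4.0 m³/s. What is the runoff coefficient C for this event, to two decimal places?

ΣQ_DR = 152.5 m³/s; V = ΣQ_DR·Δt = 1.647 × 10^6 m³.
Runoff depth d = V / A = 44.16 mm.
C = d / P = 44.16 / 203 = 0.22.

C ≈ 0.22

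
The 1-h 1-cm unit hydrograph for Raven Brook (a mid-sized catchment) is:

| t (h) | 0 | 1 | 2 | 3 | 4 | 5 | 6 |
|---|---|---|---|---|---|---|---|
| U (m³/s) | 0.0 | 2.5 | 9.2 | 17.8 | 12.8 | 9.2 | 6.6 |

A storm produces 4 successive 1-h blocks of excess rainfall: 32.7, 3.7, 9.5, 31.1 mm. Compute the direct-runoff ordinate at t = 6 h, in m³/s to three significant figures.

By discrete convolution, Q_j = Σ (P_i / 10 mm) · U_{j−i}.
At t = 6 h (j=6): Q = (32.7/10)·6.6 + (3.7/10)·9.2 + (9.5/10)·12.8 + (31.1/10)·17.8 = 92.5 m³/s.

Q ≈ 92.5 m³/s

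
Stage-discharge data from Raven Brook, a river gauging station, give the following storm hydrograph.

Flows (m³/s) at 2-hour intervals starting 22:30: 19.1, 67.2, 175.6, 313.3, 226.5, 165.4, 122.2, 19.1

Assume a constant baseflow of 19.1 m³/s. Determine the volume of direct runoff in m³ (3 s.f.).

Direct-runoff ordinates (Q − Q_b): 0.0, 48.1, 156.5, 294.2, 207.4, 146.3, 103.1, 0.0 m³/s.
ΣQ_DR = 955.6 m³/s.
With Δt = 2 h = 7200 s, V = ΣQ_DR · Δt = 955.6 × 7200 = 6.88 × 10^6 m³.

V ≈ 6.88 × 10^6 m³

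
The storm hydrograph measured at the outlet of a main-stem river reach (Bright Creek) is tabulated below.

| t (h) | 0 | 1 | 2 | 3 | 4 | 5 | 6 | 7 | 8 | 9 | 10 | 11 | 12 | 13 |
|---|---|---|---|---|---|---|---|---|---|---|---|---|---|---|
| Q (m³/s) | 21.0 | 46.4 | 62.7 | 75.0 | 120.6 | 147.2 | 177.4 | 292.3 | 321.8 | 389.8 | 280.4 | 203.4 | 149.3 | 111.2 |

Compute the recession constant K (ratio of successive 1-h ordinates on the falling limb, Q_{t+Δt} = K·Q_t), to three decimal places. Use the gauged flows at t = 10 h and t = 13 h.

K ≈ 0.735

Using the recession-limb readings at t = 10 h and t = 13 h: Q falls from 280.4 to 111.2 m³/s over 3 intervals.
K = (Q₂/Q₁)^(1/3) = (111.2/280.4)^(1/3) = 0.735.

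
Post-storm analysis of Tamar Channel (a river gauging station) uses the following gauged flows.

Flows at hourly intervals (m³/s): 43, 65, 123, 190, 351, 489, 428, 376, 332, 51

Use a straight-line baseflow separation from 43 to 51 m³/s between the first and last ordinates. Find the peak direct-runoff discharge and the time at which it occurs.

Subtracting baseflow gives direct-runoff ordinates: 0.00, 21.11, 78.22, 144.33, 304.44, 441.56, 379.67, 326.78, 281.89, 0.00 m³/s.
The maximum is 441.56 m³/s, occurring at the reading for t = 5 h.

Q_p = 441.56 m³/s at t = 5 h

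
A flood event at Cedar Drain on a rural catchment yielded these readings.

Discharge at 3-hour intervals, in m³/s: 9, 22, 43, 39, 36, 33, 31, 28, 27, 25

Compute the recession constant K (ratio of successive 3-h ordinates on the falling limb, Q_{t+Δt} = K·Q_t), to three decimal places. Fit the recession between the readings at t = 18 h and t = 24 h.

Using the recession-limb readings at t = 18 h and t = 24 h: Q falls from 31 to 27 m³/s over 2 intervals.
K = (Q₂/Q₁)^(1/2) = (27/31)^(1/2) = 0.933.

K ≈ 0.933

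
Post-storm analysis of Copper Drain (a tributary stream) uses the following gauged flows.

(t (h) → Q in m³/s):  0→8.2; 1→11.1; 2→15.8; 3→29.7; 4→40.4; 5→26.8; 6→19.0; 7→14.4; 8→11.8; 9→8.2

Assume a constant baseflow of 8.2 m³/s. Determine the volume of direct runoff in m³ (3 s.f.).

Direct-runoff ordinates (Q − Q_b): 0.0, 2.9, 7.6, 21.5, 32.2, 18.6, 10.8, 6.2, 3.6, 0.0 m³/s.
ΣQ_DR = 103.4 m³/s.
With Δt = 1 h = 3600 s, V = ΣQ_DR · Δt = 103.4 × 3600 = 3.72 × 10^5 m³.

V ≈ 3.72 × 10^5 m³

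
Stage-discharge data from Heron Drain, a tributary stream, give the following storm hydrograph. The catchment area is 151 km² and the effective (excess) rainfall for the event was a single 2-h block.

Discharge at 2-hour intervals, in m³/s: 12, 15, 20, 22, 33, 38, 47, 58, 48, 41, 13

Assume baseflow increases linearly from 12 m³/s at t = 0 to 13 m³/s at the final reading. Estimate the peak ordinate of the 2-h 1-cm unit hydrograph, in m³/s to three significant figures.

U_p ≈ 45.3 m³/s

Direct runoff: 0.00, 2.90, 7.80, 9.70, 20.60, 25.50, 34.40, 45.30, 35.20, 28.10, 0.00 m³/s; ΣQ_DR = 209.5 m³/s, peak = 45.30 m³/s.
Runoff depth d = ΣQ_DR·Δt / A = 209.5 × 7200 / (151 km²) = 9.989 mm.
The 1-cm UH is the DRH scaled by (10 mm)/d, so U_p = 45.30 × 10/9.989 = 45.3 m³/s.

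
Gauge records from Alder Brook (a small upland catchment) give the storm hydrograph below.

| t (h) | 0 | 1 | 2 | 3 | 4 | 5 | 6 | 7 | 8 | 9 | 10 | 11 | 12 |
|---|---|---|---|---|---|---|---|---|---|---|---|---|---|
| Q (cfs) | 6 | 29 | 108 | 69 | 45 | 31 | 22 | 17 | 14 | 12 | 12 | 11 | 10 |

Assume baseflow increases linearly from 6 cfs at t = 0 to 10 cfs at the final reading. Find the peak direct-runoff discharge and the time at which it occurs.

Subtracting baseflow gives direct-runoff ordinates: 0.00, 22.67, 101.33, 62.00, 37.67, 23.33, 14.00, 8.67, 5.33, 3.00, 2.67, 1.33, 0.00 cfs.
The maximum is 101.33 cfs, occurring at the reading for t = 2 h.

Q_p = 101.33 cfs at t = 2 h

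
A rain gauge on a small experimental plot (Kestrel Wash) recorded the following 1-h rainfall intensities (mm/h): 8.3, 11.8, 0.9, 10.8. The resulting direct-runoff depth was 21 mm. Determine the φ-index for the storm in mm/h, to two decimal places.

φ ≈ 3.30 mm/h

Only the 3 blocks with intensity above φ contribute runoff: 8.3, 11.8, 10.8 mm/h.
Σ(I−φ)·Δt = d  ⇒  (8.3+11.8+10.8 − 3φ)·1 = 21
φ = (30.90 − 21/1) / 3 = 3.30 mm/h.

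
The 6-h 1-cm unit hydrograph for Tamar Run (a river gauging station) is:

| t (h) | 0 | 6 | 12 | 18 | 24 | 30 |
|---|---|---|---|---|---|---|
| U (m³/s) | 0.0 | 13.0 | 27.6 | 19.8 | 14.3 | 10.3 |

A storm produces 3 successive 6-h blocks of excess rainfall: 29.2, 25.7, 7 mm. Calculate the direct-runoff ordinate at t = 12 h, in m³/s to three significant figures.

By discrete convolution, Q_j = Σ (P_i / 10 mm) · U_{j−i}.
At t = 12 h (j=2): Q = (29.2/10)·27.6 + (25.7/10)·13.0 + (7/10)·0.0 = 114 m³/s.

Q ≈ 114 m³/s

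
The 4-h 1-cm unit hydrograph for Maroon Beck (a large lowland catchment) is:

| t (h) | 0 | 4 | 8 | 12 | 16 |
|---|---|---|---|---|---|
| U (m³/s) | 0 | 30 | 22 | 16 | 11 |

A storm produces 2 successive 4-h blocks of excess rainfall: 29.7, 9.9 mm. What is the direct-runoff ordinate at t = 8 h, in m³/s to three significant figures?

By discrete convolution, Q_j = Σ (P_i / 10 mm) · U_{j−i}.
At t = 8 h (j=2): Q = (29.7/10)·22 + (9.9/10)·30 = 95.0 m³/s.

Q ≈ 95.0 m³/s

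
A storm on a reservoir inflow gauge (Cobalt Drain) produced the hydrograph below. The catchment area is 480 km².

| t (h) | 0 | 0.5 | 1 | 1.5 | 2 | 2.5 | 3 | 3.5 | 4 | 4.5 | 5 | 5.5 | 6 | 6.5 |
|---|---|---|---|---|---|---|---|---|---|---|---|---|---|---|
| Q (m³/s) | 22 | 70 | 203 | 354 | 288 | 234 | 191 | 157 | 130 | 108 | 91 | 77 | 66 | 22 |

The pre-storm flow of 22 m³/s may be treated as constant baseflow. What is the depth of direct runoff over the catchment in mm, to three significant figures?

Direct runoff: 0.0, 48.0, 181.0, 332.0, 266.0, 212.0, 169.0, 135.0, 108.0, 86.0, 69.0, 55.0, 44.0, 0.0 m³/s; ΣQ_DR = 1705 m³/s.
V = ΣQ_DR · Δt = 1705 × 1800 s = 3.069 × 10^6 m³.
Over A = 480 km², depth = V / A = 6.39 mm.

d ≈ 6.39 mm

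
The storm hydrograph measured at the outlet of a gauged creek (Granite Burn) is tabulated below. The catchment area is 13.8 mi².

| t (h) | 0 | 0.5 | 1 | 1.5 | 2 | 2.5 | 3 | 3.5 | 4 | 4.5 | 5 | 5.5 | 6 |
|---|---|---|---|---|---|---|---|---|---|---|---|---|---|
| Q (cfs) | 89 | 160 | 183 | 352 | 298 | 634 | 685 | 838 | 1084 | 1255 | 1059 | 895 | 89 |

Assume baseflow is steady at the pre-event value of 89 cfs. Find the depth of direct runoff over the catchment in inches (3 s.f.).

Direct runoff: 0.0, 71.0, 94.0, 263.0, 209.0, 545.0, 596.0, 749.0, 995.0, 1166.0, 970.0, 806.0, 0.0 cfs; ΣQ_DR = 6464 cfs.
V = ΣQ_DR · Δt = 6464 × 1800 s = 1.164 × 10^7 ft³.
Over A = 13.8 mi², depth = V / A = 0.363 in.

d ≈ 0.363 in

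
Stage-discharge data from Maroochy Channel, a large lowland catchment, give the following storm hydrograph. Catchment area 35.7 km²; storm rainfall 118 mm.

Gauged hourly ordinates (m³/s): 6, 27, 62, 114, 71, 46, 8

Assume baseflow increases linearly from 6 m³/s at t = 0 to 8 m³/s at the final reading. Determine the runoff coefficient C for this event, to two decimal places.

ΣQ_DR = 285.0 m³/s; V = ΣQ_DR·Δt = 1.026 × 10^6 m³.
Runoff depth d = V / A = 28.74 mm.
C = d / P = 28.74 / 118 = 0.24.

C ≈ 0.24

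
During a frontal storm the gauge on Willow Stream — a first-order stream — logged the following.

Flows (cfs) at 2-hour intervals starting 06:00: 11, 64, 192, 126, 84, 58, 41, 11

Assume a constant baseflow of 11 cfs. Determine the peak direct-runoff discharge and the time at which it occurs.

Q_p = 181.0 cfs at t = 10:00

Subtracting baseflow gives direct-runoff ordinates: 0.0, 53.0, 181.0, 115.0, 73.0, 47.0, 30.0, 0.0 cfs.
The maximum is 181.0 cfs, occurring at the reading for t = 10:00.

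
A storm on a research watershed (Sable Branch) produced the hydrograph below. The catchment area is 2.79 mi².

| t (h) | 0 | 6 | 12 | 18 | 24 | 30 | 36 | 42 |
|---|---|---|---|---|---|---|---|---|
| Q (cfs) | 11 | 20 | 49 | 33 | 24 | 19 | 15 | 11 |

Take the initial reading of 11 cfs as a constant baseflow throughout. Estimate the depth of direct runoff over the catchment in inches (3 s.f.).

d ≈ 0.313 in

Direct runoff: 0.0, 9.0, 38.0, 22.0, 13.0, 8.0, 4.0, 0.0 cfs; ΣQ_DR = 94.00 cfs.
V = ΣQ_DR · Δt = 94.00 × 21600 s = 2.030 × 10^6 ft³.
Over A = 2.79 mi², depth = V / A = 0.313 in.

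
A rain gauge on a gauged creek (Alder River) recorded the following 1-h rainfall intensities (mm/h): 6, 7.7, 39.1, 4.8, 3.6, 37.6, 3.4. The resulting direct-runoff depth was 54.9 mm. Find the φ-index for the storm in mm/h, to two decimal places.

Only the 2 blocks with intensity above φ contribute runoff: 39.1, 37.6 mm/h.
Σ(I−φ)·Δt = d  ⇒  (39.1+37.6 − 2φ)·1 = 54.9
φ = (76.70 − 54.9/1) / 2 = 10.90 mm/h.

φ ≈ 10.90 mm/h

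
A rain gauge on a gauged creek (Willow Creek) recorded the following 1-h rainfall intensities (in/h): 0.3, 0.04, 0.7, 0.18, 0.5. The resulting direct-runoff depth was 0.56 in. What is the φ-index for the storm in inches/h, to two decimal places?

φ ≈ 0.32 in/h

Only the 2 blocks with intensity above φ contribute runoff: 0.7, 0.5 in/h.
Σ(I−φ)·Δt = d  ⇒  (0.7+0.5 − 2φ)·1 = 0.56
φ = (1.200 − 0.56/1) / 2 = 0.32 in/h.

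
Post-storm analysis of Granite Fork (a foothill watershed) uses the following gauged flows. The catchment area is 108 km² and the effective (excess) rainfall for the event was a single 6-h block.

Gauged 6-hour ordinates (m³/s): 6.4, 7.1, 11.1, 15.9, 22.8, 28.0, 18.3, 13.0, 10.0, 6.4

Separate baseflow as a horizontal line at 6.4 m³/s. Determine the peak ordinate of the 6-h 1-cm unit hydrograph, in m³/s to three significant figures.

U_p ≈ 14.4 m³/s

Direct runoff: 0.0, 0.7, 4.7, 9.5, 16.4, 21.6, 11.9, 6.6, 3.6, 0.0 m³/s; ΣQ_DR = 75.00 m³/s, peak = 21.6 m³/s.
Runoff depth d = ΣQ_DR·Δt / A = 75.00 × 21600 / (108 km²) = 15.00 mm.
The 1-cm UH is the DRH scaled by (10 mm)/d, so U_p = 21.6 × 10/15.00 = 14.4 m³/s.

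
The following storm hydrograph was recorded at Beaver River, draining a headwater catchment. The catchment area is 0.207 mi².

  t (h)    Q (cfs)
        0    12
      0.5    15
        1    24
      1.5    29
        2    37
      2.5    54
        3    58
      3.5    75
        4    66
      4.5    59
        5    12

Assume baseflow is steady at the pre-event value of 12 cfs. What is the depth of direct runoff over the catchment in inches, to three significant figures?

d ≈ 1.16 in

Direct runoff: 0.0, 3.0, 12.0, 17.0, 25.0, 42.0, 46.0, 63.0, 54.0, 47.0, 0.0 cfs; ΣQ_DR = 309.0 cfs.
V = ΣQ_DR · Δt = 309.0 × 1800 s = 5.562 × 10^5 ft³.
Over A = 0.207 mi², depth = V / A = 1.16 in.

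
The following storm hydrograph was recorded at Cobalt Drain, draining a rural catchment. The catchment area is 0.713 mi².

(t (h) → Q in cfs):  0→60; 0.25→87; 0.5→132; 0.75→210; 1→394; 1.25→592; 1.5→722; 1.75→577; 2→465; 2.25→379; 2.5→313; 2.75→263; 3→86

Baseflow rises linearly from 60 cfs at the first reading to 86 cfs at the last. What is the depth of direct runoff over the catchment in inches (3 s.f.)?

d ≈ 1.81 in

Direct runoff: 0.00, 24.83, 67.67, 143.50, 325.33, 521.17, 649.00, 501.83, 387.67, 299.50, 231.33, 179.17, 0.00 cfs; ΣQ_DR = 3331 cfs.
V = ΣQ_DR · Δt = 3331 × 900 s = 2.998 × 10^6 ft³.
Over A = 0.713 mi², depth = V / A = 1.81 in.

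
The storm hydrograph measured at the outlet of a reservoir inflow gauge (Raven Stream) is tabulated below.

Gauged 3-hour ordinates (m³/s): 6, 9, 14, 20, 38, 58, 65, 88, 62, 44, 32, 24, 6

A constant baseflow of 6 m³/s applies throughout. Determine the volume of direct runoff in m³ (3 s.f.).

V ≈ 4.19 × 10^6 m³

Direct-runoff ordinates (Q − Q_b): 0.0, 3.0, 8.0, 14.0, 32.0, 52.0, 59.0, 82.0, 56.0, 38.0, 26.0, 18.0, 0.0 m³/s.
ΣQ_DR = 388.0 m³/s.
With Δt = 3 h = 10800 s, V = ΣQ_DR · Δt = 388.0 × 10800 = 4.19 × 10^6 m³.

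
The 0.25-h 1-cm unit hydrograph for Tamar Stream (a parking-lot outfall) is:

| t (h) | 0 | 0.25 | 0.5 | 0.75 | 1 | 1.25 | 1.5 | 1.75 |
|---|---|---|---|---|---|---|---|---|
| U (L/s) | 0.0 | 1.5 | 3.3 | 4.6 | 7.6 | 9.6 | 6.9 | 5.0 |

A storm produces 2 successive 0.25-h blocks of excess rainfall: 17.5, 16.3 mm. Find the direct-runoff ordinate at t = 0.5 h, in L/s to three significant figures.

Q ≈ 8.22 L/s

By discrete convolution, Q_j = Σ (P_i / 10 mm) · U_{j−i}.
At t = 0.5 h (j=2): Q = (17.5/10)·3.3 + (16.3/10)·1.5 = 8.22 L/s.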